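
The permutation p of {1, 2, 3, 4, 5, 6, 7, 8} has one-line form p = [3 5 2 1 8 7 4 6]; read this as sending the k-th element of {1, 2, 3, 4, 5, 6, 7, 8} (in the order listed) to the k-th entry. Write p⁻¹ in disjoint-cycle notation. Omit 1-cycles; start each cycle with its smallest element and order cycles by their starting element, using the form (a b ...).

(1 4 7 6 8 5 2 3)

The cycle decomposition of p is (1 3 2 5 8 6 7 4).
Reversing each cycle (and rotating so the smallest element leads) gives p⁻¹ = (1 4 7 6 8 5 2 3).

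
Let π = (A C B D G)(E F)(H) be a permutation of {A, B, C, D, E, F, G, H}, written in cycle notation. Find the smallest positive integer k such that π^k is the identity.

The disjoint cycles have lengths 5, 2, 1.
The order is lcm(5, 2) = 10.

10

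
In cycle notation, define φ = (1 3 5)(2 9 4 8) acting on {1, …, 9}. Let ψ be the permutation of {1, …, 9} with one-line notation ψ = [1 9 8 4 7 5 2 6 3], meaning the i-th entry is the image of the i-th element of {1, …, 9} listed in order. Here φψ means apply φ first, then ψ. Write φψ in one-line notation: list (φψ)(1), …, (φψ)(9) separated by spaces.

(φψ)(x) = ψ(φ(x)). Computing each image: ψ(φ(1)) = ψ(3) = 8, ψ(φ(2)) = ψ(9) = 3, ψ(φ(3)) = ψ(5) = 7, ψ(φ(4)) = ψ(8) = 6, ψ(φ(5)) = ψ(1) = 1, ψ(φ(6)) = ψ(6) = 5, ψ(φ(7)) = ψ(7) = 2, ψ(φ(8)) = ψ(2) = 9, ψ(φ(9)) = ψ(4) = 4.
Hence φψ = [8 3 7 6 1 5 2 9 4].

8 3 7 6 1 5 2 9 4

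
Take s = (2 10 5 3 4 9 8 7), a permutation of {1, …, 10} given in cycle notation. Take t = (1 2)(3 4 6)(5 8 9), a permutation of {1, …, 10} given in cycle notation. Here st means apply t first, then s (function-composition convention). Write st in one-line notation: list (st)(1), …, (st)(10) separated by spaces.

10 1 9 6 7 4 2 8 3 5

For each element, apply t then s: 1 → 2 → 10; 2 → 1 → 1; 3 → 4 → 9; 4 → 6 → 6; 5 → 8 → 7; 6 → 3 → 4; 7 → 7 → 2; 8 → 9 → 8; 9 → 5 → 3; 10 → 10 → 5.
So st in one-line form is 10 1 9 6 7 4 2 8 3 5.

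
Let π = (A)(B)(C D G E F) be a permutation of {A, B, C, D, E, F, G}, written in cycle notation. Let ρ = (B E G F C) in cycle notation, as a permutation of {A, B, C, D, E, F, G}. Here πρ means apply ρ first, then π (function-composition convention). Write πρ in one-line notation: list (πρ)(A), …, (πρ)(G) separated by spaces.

For each element, apply ρ then π: A → A → A; B → E → F; C → B → B; D → D → G; E → G → E; F → C → D; G → F → C.
So πρ in one-line form is A F B G E D C.

A F B G E D C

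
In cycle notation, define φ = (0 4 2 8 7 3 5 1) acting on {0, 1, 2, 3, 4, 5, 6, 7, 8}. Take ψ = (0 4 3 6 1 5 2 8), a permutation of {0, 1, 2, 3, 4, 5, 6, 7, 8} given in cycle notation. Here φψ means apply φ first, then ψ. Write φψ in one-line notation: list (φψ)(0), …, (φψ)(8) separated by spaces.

(φψ)(x) = ψ(φ(x)). Computing each image: ψ(φ(0)) = ψ(4) = 3, ψ(φ(1)) = ψ(0) = 4, ψ(φ(2)) = ψ(8) = 0, ψ(φ(3)) = ψ(5) = 2, ψ(φ(4)) = ψ(2) = 8, ψ(φ(5)) = ψ(1) = 5, ψ(φ(6)) = ψ(6) = 1, ψ(φ(7)) = ψ(3) = 6, ψ(φ(8)) = ψ(7) = 7.
Hence φψ = [3 4 0 2 8 5 1 6 7].

3 4 0 2 8 5 1 6 7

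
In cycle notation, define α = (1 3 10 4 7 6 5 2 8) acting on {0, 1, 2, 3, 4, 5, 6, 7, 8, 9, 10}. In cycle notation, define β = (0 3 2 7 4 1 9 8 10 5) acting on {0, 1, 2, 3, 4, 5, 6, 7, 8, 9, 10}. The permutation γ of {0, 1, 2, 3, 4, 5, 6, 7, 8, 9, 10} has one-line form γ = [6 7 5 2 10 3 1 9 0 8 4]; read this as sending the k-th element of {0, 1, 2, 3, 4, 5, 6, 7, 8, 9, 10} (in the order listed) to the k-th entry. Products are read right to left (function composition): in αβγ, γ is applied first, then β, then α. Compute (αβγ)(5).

Chase 5: γ(5) = 3; β(3) = 2; α(2) = 8. Hence (αβγ)(5) = 8.

8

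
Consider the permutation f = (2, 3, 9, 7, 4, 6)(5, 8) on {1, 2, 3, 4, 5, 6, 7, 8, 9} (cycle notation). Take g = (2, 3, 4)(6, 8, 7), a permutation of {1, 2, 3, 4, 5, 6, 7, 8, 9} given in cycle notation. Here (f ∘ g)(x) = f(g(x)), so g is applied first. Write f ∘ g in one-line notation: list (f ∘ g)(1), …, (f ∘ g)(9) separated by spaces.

(f ∘ g)(x) = f(g(x)). Computing each image: f(g(1)) = f(1) = 1, f(g(2)) = f(3) = 9, f(g(3)) = f(4) = 6, f(g(4)) = f(2) = 3, f(g(5)) = f(5) = 8, f(g(6)) = f(8) = 5, f(g(7)) = f(6) = 2, f(g(8)) = f(7) = 4, f(g(9)) = f(9) = 7.
Hence f ∘ g = [1 9 6 3 8 5 2 4 7].

1 9 6 3 8 5 2 4 7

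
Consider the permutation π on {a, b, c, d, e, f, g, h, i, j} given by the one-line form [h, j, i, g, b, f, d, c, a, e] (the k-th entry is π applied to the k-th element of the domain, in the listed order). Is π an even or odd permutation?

In disjoint-cycle form the cycle lengths are 4, 3, 2, 1.
A cycle of length ℓ contributes ℓ−1 transpositions, so π is a product of 3 + 2 + 1 = 6 transpositions — even.

even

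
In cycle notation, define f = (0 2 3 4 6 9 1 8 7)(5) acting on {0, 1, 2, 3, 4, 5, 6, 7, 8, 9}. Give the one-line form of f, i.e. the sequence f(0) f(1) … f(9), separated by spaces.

2 8 3 4 6 5 9 0 7 1

Image by image: 0→2, 1→8, 2→3, 3→4, 4→6, 5→5, 6→9, 7→0, 8→7, 9→1.
So the one-line form is 2 8 3 4 6 5 9 0 7 1.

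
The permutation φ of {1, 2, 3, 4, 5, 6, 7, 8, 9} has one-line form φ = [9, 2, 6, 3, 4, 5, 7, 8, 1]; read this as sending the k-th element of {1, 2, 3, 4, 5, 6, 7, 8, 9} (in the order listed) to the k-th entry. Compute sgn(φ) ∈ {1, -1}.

1

In disjoint-cycle form the cycle lengths are 4, 2, 1, 1, 1.
A cycle is odd iff its length is even; φ has 2 even-length cycles, so sgn(φ) = (−1)^2 and φ is even.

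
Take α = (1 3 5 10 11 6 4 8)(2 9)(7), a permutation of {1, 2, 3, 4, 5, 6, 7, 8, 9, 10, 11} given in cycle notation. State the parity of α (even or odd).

even

The cycle lengths are 8, 2, 1.
A cycle of length ℓ contributes ℓ−1 transpositions, so α is a product of 7 + 1 = 8 transpositions — even.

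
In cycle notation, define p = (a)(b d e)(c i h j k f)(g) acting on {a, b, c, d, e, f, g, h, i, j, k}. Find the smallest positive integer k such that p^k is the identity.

The disjoint cycles have lengths 6, 3, 1, 1.
The order is lcm(6, 3) = 6.

6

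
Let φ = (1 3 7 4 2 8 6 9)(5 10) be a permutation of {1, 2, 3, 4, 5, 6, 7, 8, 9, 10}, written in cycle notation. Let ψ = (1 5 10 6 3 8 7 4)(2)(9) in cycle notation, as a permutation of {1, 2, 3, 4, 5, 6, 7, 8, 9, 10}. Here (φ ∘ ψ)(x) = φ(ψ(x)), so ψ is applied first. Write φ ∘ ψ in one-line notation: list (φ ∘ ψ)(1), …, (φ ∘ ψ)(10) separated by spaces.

10 8 6 3 5 7 2 4 1 9

(φ ∘ ψ)(x) = φ(ψ(x)). Computing each image: φ(ψ(1)) = φ(5) = 10, φ(ψ(2)) = φ(2) = 8, φ(ψ(3)) = φ(8) = 6, φ(ψ(4)) = φ(1) = 3, φ(ψ(5)) = φ(10) = 5, φ(ψ(6)) = φ(3) = 7, φ(ψ(7)) = φ(4) = 2, φ(ψ(8)) = φ(7) = 4, φ(ψ(9)) = φ(9) = 1, φ(ψ(10)) = φ(6) = 9.
Hence φ ∘ ψ = [10 8 6 3 5 7 2 4 1 9].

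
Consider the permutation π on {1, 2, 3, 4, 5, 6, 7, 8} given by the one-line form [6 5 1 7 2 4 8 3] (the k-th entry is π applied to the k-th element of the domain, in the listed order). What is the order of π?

6

Decomposing into disjoint cycles gives cycle lengths 6, 2.
The order is lcm(6, 2) = 6.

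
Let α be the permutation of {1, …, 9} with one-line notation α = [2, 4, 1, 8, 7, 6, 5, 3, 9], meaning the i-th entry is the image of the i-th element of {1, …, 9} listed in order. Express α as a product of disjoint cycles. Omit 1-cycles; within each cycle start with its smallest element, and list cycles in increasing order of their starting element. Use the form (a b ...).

Iterating α from 1 gives 1 → 2 → 4 → 8 → 3 → 1; that is the 5-cycle (1 2 4 8 3).
Continuing from each remaining unvisited element yields (1 2 4 8 3)(5 7).

(1 2 4 8 3)(5 7)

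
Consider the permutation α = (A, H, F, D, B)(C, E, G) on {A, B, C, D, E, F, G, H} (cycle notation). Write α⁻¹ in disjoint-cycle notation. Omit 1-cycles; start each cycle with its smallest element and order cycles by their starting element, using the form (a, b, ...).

(A, B, D, F, H)(C, G, E)

The inverse reverses each cycle.
After reversing and putting each cycle's least element first, α⁻¹ = (A, B, D, F, H)(C, G, E).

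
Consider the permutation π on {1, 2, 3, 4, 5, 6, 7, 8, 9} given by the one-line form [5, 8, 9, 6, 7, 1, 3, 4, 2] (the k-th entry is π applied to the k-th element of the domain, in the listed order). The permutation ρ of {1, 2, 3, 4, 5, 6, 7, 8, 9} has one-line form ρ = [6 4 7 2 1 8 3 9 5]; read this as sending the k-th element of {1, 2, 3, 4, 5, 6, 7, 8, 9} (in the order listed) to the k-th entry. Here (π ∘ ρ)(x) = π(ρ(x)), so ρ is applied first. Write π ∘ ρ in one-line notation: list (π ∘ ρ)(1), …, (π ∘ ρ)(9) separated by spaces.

1 6 3 8 5 4 9 2 7

Chase each element through ρ then π: 1 → 6 → 1; 2 → 4 → 6; 3 → 7 → 3; 4 → 2 → 8; 5 → 1 → 5; 6 → 8 → 4; 7 → 3 → 9; 8 → 9 → 2; 9 → 5 → 7.
Collecting the images, π ∘ ρ = [1 6 3 8 5 4 9 2 7].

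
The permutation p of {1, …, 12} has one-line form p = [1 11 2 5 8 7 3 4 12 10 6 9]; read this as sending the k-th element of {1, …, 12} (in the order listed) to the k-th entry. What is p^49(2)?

Tracing 2 → 11 → … returns to 2 after 5 steps, so 2 lies in a 5-cycle (2 11 6 7 3).
On a 5-cycle, p^5 is the identity, so p^49 = p^4 there (49 ≡ 4 mod 5).
Stepping 4 places around the cycle: 2 → 11 → 6 → 7 → 3.

3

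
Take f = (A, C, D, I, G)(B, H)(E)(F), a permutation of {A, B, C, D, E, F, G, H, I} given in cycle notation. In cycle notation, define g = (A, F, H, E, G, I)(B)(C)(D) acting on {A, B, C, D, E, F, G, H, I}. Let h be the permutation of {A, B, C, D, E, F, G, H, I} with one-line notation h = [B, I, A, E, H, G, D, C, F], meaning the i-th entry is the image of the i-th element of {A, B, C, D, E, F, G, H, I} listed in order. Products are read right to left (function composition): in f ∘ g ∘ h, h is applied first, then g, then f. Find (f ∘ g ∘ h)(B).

(f ∘ g ∘ h)(B) = f(g(h(B))). h(B) = I, then g(I) = A, then f(A) = C, so the result is C.

C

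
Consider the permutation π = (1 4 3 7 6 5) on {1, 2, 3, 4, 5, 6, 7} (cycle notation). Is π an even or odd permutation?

odd

The cycle lengths are 6, 1.
A cycle is odd iff its length is even; π has 1 even-length cycle, so sgn(π) = (−1)^1 and π is odd.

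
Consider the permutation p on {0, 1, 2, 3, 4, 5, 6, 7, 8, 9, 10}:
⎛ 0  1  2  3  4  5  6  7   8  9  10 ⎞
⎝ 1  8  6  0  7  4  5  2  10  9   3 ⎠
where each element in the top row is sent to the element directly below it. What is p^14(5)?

6

Tracing 5 → 4 → … returns to 5 after 5 steps, so 5 lies in a 5-cycle (2, 6, 5, 4, 7).
On a 5-cycle, p^5 is the identity, so p^14 = p^4 there (14 ≡ 4 mod 5).
Stepping 4 places around the cycle: 5 → 4 → 7 → 2 → 6.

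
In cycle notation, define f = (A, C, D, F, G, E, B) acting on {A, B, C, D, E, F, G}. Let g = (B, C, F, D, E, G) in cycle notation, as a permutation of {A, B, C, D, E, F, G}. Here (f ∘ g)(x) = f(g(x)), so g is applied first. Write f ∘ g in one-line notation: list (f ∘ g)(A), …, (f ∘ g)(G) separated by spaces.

C D G B E F A

(f ∘ g)(x) = f(g(x)). Computing each image: f(g(A)) = f(A) = C, f(g(B)) = f(C) = D, f(g(C)) = f(F) = G, f(g(D)) = f(E) = B, f(g(E)) = f(G) = E, f(g(F)) = f(D) = F, f(g(G)) = f(B) = A.
Hence f ∘ g = [C D G B E F A].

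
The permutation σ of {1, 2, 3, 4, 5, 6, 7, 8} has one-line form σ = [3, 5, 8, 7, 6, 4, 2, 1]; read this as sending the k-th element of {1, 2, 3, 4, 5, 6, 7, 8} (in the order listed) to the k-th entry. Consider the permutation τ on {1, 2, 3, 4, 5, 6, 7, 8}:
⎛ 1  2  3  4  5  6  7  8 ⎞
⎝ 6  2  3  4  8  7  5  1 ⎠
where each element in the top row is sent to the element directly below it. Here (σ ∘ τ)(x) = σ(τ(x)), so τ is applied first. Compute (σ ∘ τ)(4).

7

First apply τ: τ(4) = 4, then σ(4) = 7. Thus (σ ∘ τ)(4) = 7.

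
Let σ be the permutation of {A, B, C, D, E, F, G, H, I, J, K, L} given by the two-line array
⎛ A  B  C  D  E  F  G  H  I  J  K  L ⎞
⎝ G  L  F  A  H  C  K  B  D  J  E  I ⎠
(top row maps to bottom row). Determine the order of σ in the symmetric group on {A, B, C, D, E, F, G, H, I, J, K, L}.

Writing σ as disjoint cycles, the cycle lengths are 9, 2, 1.
The order is lcm(9, 2) = 18.

18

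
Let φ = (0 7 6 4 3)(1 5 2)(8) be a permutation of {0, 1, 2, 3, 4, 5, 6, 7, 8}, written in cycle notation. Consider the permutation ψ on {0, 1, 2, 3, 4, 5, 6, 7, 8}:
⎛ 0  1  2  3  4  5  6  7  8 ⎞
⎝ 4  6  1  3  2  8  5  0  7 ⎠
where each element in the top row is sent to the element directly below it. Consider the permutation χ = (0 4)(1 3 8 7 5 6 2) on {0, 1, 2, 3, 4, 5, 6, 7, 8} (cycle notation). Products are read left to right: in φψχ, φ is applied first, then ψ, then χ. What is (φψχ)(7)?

(φψχ)(7) = χ(ψ(φ(7))). φ(7) = 6, then ψ(6) = 5, then χ(5) = 6, so the result is 6.

6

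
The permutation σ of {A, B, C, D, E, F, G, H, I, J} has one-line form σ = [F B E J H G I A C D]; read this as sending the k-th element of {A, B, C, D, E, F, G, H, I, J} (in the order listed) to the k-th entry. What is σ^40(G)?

Tracing G → I → … returns to G after 7 steps, so G lies in a 7-cycle (A F G I C E H).
On a 7-cycle, σ^7 is the identity, so σ^40 = σ^5 there (40 ≡ 5 mod 7).
Stepping 5 places around the cycle: G → I → C → E → H → A.

A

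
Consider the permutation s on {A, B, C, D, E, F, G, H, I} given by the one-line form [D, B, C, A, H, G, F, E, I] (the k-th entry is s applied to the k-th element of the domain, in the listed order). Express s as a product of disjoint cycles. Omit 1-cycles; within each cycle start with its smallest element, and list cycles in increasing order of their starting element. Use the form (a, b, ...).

Start at A and follow images: A → D → A, giving the cycle (A, D).
Repeating from the next unused element and collecting all non-trivial cycles gives (A, D)(E, H)(F, G).

(A, D)(E, H)(F, G)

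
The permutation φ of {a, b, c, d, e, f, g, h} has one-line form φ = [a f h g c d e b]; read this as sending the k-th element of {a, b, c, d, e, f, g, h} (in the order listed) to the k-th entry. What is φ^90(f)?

b

Tracing f → d → … returns to f after 7 steps, so f lies in a 7-cycle (b, f, d, g, e, c, h).
On a 7-cycle, φ^7 is the identity, so φ^90 = φ^6 there (90 ≡ 6 mod 7).
Stepping 6 places around the cycle: f → d → g → e → c → h → b.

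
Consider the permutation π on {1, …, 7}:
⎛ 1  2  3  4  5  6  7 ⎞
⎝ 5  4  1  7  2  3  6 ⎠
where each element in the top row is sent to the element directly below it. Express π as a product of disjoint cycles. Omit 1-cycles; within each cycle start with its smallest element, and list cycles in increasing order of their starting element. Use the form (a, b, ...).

(1, 5, 2, 4, 7, 6, 3)

From 1: 1 → 5 → 2 → 4 → 7 → 6 → 3 → 1, closing the cycle (1, 5, 2, 4, 7, 6, 3).
Repeating from the next unused element and collecting all non-trivial cycles gives (1, 5, 2, 4, 7, 6, 3).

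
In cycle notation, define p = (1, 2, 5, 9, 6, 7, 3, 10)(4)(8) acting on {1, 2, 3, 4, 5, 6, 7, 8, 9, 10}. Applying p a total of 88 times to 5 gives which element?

5

5 lies in the 8-cycle (1, 2, 5, 9, 6, 7, 3, 10).
Powers repeat with period 8 on this cycle, and 88 mod 8 = 0, so p^88(5) = p^0(5).
So p^88(5) = 5.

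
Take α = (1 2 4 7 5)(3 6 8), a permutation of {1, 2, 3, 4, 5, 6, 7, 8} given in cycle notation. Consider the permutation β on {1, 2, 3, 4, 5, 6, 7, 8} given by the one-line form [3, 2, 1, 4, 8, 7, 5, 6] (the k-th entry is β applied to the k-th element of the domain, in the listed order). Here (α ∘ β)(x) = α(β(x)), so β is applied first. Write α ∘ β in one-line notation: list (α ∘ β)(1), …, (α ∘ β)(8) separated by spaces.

(α ∘ β)(x) = α(β(x)). Computing each image: α(β(1)) = α(3) = 6, α(β(2)) = α(2) = 4, α(β(3)) = α(1) = 2, α(β(4)) = α(4) = 7, α(β(5)) = α(8) = 3, α(β(6)) = α(7) = 5, α(β(7)) = α(5) = 1, α(β(8)) = α(6) = 8.
Hence α ∘ β = [6 4 2 7 3 5 1 8].

6 4 2 7 3 5 1 8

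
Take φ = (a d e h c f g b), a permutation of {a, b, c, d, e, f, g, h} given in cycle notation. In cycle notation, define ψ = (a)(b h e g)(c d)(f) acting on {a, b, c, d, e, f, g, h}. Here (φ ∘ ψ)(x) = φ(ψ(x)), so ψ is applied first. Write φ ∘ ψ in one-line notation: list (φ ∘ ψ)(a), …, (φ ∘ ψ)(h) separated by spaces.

(φ ∘ ψ)(x) = φ(ψ(x)). Computing each image: φ(ψ(a)) = φ(a) = d, φ(ψ(b)) = φ(h) = c, φ(ψ(c)) = φ(d) = e, φ(ψ(d)) = φ(c) = f, φ(ψ(e)) = φ(g) = b, φ(ψ(f)) = φ(f) = g, φ(ψ(g)) = φ(b) = a, φ(ψ(h)) = φ(e) = h.
Hence φ ∘ ψ = [d c e f b g a h].

d c e f b g a h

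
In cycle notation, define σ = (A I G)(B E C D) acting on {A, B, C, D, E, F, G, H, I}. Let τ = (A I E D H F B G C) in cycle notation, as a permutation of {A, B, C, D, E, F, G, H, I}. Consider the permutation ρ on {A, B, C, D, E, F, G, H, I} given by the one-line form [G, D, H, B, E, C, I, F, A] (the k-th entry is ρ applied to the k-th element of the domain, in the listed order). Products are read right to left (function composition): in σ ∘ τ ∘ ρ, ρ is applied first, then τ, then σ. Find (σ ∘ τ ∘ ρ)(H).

E

Chase H: ρ(H) = F; τ(F) = B; σ(B) = E. Hence (σ ∘ τ ∘ ρ)(H) = E.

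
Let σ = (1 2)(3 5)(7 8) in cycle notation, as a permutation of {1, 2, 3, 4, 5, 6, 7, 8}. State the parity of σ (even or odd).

odd

The cycle lengths are 2, 2, 2, 1, 1.
A cycle is odd iff its length is even; σ has 3 even-length cycles, so sgn(σ) = (−1)^3 and σ is odd.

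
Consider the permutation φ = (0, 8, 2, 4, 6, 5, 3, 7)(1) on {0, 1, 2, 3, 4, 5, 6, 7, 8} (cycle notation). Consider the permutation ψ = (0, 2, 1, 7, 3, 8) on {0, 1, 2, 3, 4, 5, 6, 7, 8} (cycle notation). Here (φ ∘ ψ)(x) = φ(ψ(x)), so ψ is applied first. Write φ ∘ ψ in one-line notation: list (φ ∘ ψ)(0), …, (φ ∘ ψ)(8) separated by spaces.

(φ ∘ ψ)(x) = φ(ψ(x)). Computing each image: φ(ψ(0)) = φ(2) = 4, φ(ψ(1)) = φ(7) = 0, φ(ψ(2)) = φ(1) = 1, φ(ψ(3)) = φ(8) = 2, φ(ψ(4)) = φ(4) = 6, φ(ψ(5)) = φ(5) = 3, φ(ψ(6)) = φ(6) = 5, φ(ψ(7)) = φ(3) = 7, φ(ψ(8)) = φ(0) = 8.
Hence φ ∘ ψ = [4 0 1 2 6 3 5 7 8].

4 0 1 2 6 3 5 7 8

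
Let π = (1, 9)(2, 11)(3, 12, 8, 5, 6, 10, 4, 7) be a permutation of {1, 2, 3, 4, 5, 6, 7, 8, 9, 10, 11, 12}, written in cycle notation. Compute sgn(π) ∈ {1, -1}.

The cycle lengths are 8, 2, 2.
A cycle is odd iff its length is even; π has 3 even-length cycles, so sgn(π) = (−1)^3 and π is odd.

-1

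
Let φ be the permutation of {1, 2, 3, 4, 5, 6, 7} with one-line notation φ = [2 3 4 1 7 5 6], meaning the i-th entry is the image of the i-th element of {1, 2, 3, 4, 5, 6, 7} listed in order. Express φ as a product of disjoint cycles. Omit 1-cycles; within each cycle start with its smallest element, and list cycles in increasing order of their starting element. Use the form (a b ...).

Iterating φ from 1 gives 1 → 2 → 3 → 4 → 1; that is the 4-cycle (1 2 3 4).
Continuing from each remaining unvisited element yields (1 2 3 4)(5 7 6).

(1 2 3 4)(5 7 6)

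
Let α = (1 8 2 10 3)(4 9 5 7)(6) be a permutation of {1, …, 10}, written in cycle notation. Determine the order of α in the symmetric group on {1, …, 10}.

20

The disjoint cycles have lengths 5, 4, 1.
The order is lcm(5, 4) = 20.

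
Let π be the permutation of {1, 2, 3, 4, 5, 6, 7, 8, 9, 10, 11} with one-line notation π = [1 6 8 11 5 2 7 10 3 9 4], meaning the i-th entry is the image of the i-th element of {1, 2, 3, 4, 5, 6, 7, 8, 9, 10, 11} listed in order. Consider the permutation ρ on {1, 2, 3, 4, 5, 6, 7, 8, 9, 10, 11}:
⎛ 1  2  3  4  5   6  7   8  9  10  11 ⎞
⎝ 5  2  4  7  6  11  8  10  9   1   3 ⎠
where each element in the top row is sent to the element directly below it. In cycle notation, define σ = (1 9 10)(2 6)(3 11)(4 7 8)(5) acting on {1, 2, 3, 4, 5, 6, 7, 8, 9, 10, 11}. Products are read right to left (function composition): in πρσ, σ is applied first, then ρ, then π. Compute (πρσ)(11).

(πρσ)(11) = π(ρ(σ(11))). σ(11) = 3, then ρ(3) = 4, then π(4) = 11, so the result is 11.

11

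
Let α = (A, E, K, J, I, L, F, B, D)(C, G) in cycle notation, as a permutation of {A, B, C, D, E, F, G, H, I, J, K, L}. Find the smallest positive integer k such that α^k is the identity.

18

The cycle type of α is (9, 2, 1).
Since disjoint cycles commute, ord(α) = lcm(9, 2) = 18.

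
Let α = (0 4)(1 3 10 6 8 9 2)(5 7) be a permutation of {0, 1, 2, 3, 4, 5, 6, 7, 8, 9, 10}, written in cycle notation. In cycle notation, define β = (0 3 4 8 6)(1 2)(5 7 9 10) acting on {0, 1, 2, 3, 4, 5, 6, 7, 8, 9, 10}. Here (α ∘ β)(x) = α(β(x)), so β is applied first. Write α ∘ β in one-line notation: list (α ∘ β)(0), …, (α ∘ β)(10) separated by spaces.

10 1 3 0 9 5 4 2 8 6 7

For each element, apply β then α: 0 → 3 → 10; 1 → 2 → 1; 2 → 1 → 3; 3 → 4 → 0; 4 → 8 → 9; 5 → 7 → 5; 6 → 0 → 4; 7 → 9 → 2; 8 → 6 → 8; 9 → 10 → 6; 10 → 5 → 7.
Collecting the images, α ∘ β = [10 1 3 0 9 5 4 2 8 6 7].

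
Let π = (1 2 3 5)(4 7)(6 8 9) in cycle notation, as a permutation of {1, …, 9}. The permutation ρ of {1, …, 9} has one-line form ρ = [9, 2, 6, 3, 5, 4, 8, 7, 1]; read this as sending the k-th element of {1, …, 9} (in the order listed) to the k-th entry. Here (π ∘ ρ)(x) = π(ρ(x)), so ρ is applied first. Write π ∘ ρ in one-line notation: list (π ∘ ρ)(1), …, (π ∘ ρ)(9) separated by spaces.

Chase each element through ρ then π: 1 → 9 → 6; 2 → 2 → 3; 3 → 6 → 8; 4 → 3 → 5; 5 → 5 → 1; 6 → 4 → 7; 7 → 8 → 9; 8 → 7 → 4; 9 → 1 → 2.
Collecting the images, π ∘ ρ = [6 3 8 5 1 7 9 4 2].

6 3 8 5 1 7 9 4 2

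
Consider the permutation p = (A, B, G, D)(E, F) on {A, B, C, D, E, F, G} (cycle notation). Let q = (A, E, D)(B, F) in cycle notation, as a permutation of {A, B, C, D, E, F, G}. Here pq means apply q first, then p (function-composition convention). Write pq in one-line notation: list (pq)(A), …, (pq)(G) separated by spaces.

F E C B A G D

(pq)(x) = p(q(x)). Computing each image: p(q(A)) = p(E) = F, p(q(B)) = p(F) = E, p(q(C)) = p(C) = C, p(q(D)) = p(A) = B, p(q(E)) = p(D) = A, p(q(F)) = p(B) = G, p(q(G)) = p(G) = D.
Hence pq = [F E C B A G D].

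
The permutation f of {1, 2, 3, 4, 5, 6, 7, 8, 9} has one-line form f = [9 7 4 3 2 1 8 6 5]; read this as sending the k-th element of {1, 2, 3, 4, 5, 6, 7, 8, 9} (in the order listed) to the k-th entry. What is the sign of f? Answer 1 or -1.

In disjoint-cycle form the cycle lengths are 7, 2.
A cycle of length ℓ contributes ℓ−1 transpositions, so f is a product of 6 + 1 = 7 transpositions — odd.

-1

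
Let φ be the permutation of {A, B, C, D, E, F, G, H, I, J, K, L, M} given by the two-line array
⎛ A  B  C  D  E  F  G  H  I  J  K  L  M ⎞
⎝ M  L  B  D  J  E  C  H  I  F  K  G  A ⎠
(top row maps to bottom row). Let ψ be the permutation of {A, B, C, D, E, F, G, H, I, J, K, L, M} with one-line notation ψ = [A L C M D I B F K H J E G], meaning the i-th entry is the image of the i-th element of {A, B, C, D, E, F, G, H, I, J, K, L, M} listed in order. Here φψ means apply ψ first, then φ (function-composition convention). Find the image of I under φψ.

First apply ψ: ψ(I) = K, then φ(K) = K. Thus (φψ)(I) = K.

K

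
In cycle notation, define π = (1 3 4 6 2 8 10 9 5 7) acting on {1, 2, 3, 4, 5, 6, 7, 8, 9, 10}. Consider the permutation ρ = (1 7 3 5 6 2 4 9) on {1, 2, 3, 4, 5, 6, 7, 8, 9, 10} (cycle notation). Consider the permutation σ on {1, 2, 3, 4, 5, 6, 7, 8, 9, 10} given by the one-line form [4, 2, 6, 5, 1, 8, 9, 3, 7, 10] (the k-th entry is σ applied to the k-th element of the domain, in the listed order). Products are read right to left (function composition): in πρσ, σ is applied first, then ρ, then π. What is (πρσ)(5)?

(πρσ)(5) = π(ρ(σ(5))). σ(5) = 1, then ρ(1) = 7, then π(7) = 1, so the result is 1.

1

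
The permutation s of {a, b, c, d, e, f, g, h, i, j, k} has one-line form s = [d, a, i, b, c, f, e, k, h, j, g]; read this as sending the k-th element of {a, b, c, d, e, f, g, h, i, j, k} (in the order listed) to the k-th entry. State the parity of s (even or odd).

In disjoint-cycle form the cycle lengths are 6, 3, 1, 1.
A cycle is odd iff its length is even; s has 1 even-length cycle, so sgn(s) = (−1)^1 and s is odd.

odd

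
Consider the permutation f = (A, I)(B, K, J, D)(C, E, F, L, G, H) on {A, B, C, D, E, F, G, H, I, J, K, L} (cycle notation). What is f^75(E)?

E lies in the 6-cycle (C, E, F, L, G, H).
On a 6-cycle, f^6 is the identity, so f^75 = f^3 there (75 ≡ 3 mod 6).
Stepping 3 places around the cycle: E → F → L → G.

G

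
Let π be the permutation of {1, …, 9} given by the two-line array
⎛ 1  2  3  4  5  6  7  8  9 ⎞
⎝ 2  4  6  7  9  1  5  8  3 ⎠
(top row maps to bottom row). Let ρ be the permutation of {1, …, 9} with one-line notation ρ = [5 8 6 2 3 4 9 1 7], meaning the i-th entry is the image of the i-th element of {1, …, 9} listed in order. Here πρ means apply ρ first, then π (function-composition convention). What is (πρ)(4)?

ρ(4) = 2, then π(2) = 4; composing gives (πρ)(4) = 4.

4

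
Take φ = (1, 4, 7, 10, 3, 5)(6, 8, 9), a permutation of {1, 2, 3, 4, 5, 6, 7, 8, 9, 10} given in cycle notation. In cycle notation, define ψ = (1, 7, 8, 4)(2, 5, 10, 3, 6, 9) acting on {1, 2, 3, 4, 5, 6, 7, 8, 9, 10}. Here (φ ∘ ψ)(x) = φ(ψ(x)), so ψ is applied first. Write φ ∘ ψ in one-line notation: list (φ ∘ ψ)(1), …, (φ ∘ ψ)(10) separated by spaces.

(φ ∘ ψ)(x) = φ(ψ(x)). Computing each image: φ(ψ(1)) = φ(7) = 10, φ(ψ(2)) = φ(5) = 1, φ(ψ(3)) = φ(6) = 8, φ(ψ(4)) = φ(1) = 4, φ(ψ(5)) = φ(10) = 3, φ(ψ(6)) = φ(9) = 6, φ(ψ(7)) = φ(8) = 9, φ(ψ(8)) = φ(4) = 7, φ(ψ(9)) = φ(2) = 2, φ(ψ(10)) = φ(3) = 5.
Hence φ ∘ ψ = [10 1 8 4 3 6 9 7 2 5].

10 1 8 4 3 6 9 7 2 5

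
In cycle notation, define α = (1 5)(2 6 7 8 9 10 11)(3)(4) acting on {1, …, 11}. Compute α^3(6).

6 lies in the 7-cycle (2 6 7 8 9 10 11).
Advancing 3 steps from 6: 6 → 7 → 8 → 9.

9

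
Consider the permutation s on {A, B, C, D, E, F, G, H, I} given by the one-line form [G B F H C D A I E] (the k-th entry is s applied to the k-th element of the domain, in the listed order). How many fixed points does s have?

1

The fixed points (elements with s(x) = x) are {B}, so there is 1.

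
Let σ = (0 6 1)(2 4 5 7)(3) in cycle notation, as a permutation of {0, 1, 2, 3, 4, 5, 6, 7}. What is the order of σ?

The disjoint cycles have lengths 4, 3, 1.
The order is lcm(4, 3) = 12.

12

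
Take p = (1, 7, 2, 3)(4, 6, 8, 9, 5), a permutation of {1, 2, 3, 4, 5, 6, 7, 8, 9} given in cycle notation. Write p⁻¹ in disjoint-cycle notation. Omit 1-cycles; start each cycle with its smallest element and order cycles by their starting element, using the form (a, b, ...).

If p sends a → b within a cycle, p⁻¹ sends b → a; equivalently, reverse each cycle.
Reversing each cycle of p and rotating so the smallest element leads gives (1, 3, 2, 7)(4, 5, 9, 8, 6).

(1, 3, 2, 7)(4, 5, 9, 8, 6)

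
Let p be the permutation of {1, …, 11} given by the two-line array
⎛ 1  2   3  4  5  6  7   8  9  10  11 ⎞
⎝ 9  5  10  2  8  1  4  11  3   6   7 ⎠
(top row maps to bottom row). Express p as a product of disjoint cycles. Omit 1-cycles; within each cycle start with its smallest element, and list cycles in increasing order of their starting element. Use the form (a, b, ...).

(1, 9, 3, 10, 6)(2, 5, 8, 11, 7, 4)

From 1: 1 → 9 → 3 → 10 → 6 → 1, closing the cycle (1, 9, 3, 10, 6).
Repeating from the next unused element and collecting all non-trivial cycles gives (1, 9, 3, 10, 6)(2, 5, 8, 11, 7, 4).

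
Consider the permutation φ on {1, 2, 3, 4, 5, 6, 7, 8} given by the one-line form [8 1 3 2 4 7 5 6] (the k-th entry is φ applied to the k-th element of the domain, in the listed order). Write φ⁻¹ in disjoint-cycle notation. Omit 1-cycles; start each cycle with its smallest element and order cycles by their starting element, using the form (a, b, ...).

(1, 2, 4, 5, 7, 6, 8)

First write φ in disjoint cycles: (1, 8, 6, 7, 5, 4, 2).
The inverse reverses every cycle; in canonical form, φ⁻¹ = (1, 2, 4, 5, 7, 6, 8).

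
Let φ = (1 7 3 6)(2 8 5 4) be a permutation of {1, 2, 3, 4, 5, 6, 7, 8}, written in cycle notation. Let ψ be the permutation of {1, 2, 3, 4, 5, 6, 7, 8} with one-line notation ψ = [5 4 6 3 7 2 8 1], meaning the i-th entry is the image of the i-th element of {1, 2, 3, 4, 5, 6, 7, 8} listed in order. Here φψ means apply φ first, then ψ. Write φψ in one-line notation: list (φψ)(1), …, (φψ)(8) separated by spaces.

8 1 2 4 3 5 6 7

For each element, apply φ then ψ: 1 → 7 → 8; 2 → 8 → 1; 3 → 6 → 2; 4 → 2 → 4; 5 → 4 → 3; 6 → 1 → 5; 7 → 3 → 6; 8 → 5 → 7.
So φψ in one-line form is 8 1 2 4 3 5 6 7.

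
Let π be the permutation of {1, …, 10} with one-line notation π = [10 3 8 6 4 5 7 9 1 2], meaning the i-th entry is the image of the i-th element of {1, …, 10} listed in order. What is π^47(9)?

Tracing 9 → 1 → … returns to 9 after 6 steps, so 9 lies in a 6-cycle (1 10 2 3 8 9).
Powers repeat with period 6 on this cycle, and 47 mod 6 = 5, so π^47(9) = π^5(9).
Advancing 5 steps from 9: 9 → 1 → 10 → 2 → 3 → 8.

8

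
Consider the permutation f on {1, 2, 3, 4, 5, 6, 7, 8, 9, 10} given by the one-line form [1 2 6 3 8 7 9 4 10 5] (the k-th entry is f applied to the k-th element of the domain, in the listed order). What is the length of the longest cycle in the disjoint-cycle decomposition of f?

Decomposing into disjoint cycles gives (3 6 7 9 10 5 8 4); the longest has length 8.

8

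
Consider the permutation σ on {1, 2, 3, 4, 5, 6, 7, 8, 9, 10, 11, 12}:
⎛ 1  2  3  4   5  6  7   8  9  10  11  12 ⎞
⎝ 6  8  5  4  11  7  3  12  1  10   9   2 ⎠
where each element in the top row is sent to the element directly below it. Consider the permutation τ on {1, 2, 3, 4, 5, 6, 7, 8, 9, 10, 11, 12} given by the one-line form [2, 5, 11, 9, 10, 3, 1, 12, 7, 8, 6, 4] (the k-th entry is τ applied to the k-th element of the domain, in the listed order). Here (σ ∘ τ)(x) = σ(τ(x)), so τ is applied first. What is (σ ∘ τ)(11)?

First apply τ: τ(11) = 6, then σ(6) = 7. Thus (σ ∘ τ)(11) = 7.

7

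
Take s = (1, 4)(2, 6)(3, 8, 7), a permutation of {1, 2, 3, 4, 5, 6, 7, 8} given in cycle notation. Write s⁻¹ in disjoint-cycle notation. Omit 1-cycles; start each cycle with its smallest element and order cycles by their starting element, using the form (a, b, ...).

Inverting a permutation written in cycle notation just reverses the order within every cycle.
Reversing each cycle of s and rotating so the smallest element leads gives (1, 4)(2, 6)(3, 7, 8).

(1, 4)(2, 6)(3, 7, 8)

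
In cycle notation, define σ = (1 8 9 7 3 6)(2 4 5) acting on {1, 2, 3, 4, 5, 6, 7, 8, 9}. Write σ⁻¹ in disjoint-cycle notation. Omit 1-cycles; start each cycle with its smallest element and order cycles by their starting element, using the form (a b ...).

(1 6 3 7 9 8)(2 5 4)

The inverse reverses each cycle.
After reversing and putting each cycle's least element first, σ⁻¹ = (1 6 3 7 9 8)(2 5 4).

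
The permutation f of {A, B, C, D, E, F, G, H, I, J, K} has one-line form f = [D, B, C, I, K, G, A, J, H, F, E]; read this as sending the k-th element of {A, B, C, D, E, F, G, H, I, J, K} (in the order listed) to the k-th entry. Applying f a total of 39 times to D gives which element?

F

Tracing D → I → … returns to D after 7 steps, so D lies in a 7-cycle (A D I H J F G).
On a 7-cycle, f^7 is the identity, so f^39 = f^4 there (39 ≡ 4 mod 7).
Stepping 4 places around the cycle: D → I → H → J → F.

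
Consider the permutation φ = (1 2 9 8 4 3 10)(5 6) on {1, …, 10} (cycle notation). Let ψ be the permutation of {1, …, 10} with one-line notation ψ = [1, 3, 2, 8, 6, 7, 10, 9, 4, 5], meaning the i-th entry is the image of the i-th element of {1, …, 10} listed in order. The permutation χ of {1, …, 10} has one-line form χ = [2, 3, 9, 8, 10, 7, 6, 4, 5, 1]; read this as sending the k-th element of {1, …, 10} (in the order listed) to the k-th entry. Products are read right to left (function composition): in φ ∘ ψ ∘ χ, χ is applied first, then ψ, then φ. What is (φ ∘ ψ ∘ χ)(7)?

7

(φ ∘ ψ ∘ χ)(7) = φ(ψ(χ(7))). χ(7) = 6, then ψ(6) = 7, then φ(7) = 7, so the result is 7.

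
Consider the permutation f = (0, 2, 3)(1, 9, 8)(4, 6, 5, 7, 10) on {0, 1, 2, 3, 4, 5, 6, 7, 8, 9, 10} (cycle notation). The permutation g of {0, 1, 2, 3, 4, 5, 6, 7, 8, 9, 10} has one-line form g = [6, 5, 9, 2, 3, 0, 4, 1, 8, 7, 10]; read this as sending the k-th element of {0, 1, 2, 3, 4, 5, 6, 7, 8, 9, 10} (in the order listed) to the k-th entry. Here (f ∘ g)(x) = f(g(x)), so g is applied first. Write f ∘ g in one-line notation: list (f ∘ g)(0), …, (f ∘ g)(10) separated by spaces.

(f ∘ g)(x) = f(g(x)). Computing each image: f(g(0)) = f(6) = 5, f(g(1)) = f(5) = 7, f(g(2)) = f(9) = 8, f(g(3)) = f(2) = 3, f(g(4)) = f(3) = 0, f(g(5)) = f(0) = 2, f(g(6)) = f(4) = 6, f(g(7)) = f(1) = 9, f(g(8)) = f(8) = 1, f(g(9)) = f(7) = 10, f(g(10)) = f(10) = 4.
Hence f ∘ g = [5 7 8 3 0 2 6 9 1 10 4].

5 7 8 3 0 2 6 9 1 10 4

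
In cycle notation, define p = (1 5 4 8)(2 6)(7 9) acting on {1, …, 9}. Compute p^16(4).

4

4 lies in the 4-cycle (1 5 4 8).
Powers repeat with period 4 on this cycle, and 16 mod 4 = 0, so p^16(4) = p^0(4).
So p^16(4) = 4.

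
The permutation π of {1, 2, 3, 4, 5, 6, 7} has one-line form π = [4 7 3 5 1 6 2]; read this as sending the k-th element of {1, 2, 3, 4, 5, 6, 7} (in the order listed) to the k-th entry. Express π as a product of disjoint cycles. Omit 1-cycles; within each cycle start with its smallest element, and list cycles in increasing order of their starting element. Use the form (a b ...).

(1 4 5)(2 7)

From 1: 1 → 4 → 5 → 1, closing the cycle (1 4 5).
Repeating from the next unused element and collecting all non-trivial cycles gives (1 4 5)(2 7).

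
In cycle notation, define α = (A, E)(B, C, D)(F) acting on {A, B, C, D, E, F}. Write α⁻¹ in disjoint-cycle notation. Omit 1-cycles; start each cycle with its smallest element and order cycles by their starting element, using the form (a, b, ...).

Inverting a permutation written in cycle notation just reverses the order within every cycle.
Reversing each cycle of α and rotating so the smallest element leads gives (A, E)(B, D, C).

(A, E)(B, D, C)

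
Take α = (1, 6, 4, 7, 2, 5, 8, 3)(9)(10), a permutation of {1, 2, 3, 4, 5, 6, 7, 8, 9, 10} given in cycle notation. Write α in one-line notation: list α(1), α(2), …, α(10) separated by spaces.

Each element maps to the next entry in its cycle (wrapping to the front): 1→6, 2→5, 3→1, 4→7, 5→8, 6→4, 7→2, 8→3, 9→9, 10→10.
So the one-line form is 6 5 1 7 8 4 2 3 9 10.

6 5 1 7 8 4 2 3 9 10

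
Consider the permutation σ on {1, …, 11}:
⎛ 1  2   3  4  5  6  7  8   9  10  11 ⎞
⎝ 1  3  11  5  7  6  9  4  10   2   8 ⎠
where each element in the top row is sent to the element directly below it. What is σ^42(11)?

Tracing 11 → 8 → … returns to 11 after 9 steps, so 11 lies in a 9-cycle (2 3 11 8 4 5 7 9 10).
Since the cycle has length 9, σ^42 acts on it the same as σ^6 (42 mod 9 = 6).
Stepping 6 places around the cycle: 11 → 8 → 4 → 5 → 7 → 9 → 10.

10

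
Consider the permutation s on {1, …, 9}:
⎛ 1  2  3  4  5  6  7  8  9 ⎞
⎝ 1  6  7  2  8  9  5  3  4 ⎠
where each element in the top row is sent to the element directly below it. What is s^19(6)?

2

Tracing 6 → 9 → … returns to 6 after 4 steps, so 6 lies in a 4-cycle (2 6 9 4).
On a 4-cycle, s^4 is the identity, so s^19 = s^3 there (19 ≡ 3 mod 4).
Stepping 3 places around the cycle: 6 → 9 → 4 → 2.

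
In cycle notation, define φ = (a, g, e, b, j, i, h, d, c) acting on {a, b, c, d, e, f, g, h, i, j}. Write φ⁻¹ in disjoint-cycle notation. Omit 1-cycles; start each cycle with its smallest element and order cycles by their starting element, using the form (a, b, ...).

(a, c, d, h, i, j, b, e, g)

If φ sends a → b within a cycle, φ⁻¹ sends b → a; equivalently, reverse each cycle.
Reversing each cycle of φ and rotating so the smallest element leads gives (a, c, d, h, i, j, b, e, g).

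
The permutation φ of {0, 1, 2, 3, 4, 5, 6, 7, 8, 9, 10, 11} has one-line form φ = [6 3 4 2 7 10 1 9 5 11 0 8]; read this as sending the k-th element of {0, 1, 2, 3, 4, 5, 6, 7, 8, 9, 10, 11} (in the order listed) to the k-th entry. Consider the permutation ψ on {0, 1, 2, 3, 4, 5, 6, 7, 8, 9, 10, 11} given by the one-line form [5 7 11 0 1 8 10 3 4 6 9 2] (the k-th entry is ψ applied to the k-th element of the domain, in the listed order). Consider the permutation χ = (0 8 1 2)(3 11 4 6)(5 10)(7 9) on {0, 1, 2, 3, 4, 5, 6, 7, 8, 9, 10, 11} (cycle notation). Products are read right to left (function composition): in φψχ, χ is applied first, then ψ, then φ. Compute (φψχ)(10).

5

Chase 10: χ(10) = 5; ψ(5) = 8; φ(8) = 5. Hence (φψχ)(10) = 5.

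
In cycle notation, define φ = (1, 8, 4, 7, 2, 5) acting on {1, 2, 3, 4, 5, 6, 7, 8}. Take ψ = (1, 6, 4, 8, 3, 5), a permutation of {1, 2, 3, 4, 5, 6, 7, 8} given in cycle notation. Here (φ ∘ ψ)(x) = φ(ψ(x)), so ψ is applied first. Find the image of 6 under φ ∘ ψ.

7

ψ(6) = 4, then φ(4) = 7; composing gives (φ ∘ ψ)(6) = 7.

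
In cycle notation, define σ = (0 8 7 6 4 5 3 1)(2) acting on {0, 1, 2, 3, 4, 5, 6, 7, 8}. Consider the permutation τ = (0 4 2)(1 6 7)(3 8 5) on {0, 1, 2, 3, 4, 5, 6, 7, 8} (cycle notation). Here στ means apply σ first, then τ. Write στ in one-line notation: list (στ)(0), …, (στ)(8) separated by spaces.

(στ)(x) = τ(σ(x)). Computing each image: τ(σ(0)) = τ(8) = 5, τ(σ(1)) = τ(0) = 4, τ(σ(2)) = τ(2) = 0, τ(σ(3)) = τ(1) = 6, τ(σ(4)) = τ(5) = 3, τ(σ(5)) = τ(3) = 8, τ(σ(6)) = τ(4) = 2, τ(σ(7)) = τ(6) = 7, τ(σ(8)) = τ(7) = 1.
Hence στ = [5 4 0 6 3 8 2 7 1].

5 4 0 6 3 8 2 7 1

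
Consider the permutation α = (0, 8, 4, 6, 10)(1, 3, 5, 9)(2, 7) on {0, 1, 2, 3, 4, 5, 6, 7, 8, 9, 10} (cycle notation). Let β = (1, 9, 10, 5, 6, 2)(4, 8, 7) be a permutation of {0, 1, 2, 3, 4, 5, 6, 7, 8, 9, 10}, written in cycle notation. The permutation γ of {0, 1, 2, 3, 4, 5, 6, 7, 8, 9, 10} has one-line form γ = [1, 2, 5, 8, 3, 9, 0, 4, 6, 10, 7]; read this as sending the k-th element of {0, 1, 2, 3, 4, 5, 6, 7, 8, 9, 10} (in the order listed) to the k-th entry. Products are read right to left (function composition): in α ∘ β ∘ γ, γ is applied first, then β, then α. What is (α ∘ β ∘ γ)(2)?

10

Chase 2: γ(2) = 5; β(5) = 6; α(6) = 10. Hence (α ∘ β ∘ γ)(2) = 10.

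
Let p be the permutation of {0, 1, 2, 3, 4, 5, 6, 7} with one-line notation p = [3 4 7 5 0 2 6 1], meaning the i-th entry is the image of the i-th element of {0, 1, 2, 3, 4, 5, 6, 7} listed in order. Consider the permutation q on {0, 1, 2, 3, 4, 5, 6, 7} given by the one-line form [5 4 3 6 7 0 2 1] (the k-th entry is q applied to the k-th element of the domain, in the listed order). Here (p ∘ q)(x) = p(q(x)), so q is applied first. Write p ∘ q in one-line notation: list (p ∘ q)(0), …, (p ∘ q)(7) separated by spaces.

2 0 5 6 1 3 7 4

Chase each element through q then p: 0 → 5 → 2; 1 → 4 → 0; 2 → 3 → 5; 3 → 6 → 6; 4 → 7 → 1; 5 → 0 → 3; 6 → 2 → 7; 7 → 1 → 4.
Collecting the images, p ∘ q = [2 0 5 6 1 3 7 4].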